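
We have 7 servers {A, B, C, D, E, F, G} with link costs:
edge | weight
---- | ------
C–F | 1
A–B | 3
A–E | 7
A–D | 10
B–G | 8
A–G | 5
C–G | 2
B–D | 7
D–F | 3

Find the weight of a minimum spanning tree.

21

Prim, starting at D.
Step 1: cheapest edge leaving the tree is D–F (3); add F.
Step 2: cheapest edge leaving the tree is C–F (1); add C.
Step 3: cheapest edge leaving the tree is C–G (2); add G.
Step 4: cheapest edge leaving the tree is A–G (5); add A.
Step 5: cheapest edge leaving the tree is A–B (3); add B.
Step 6: cheapest edge leaving the tree is A–E (7); add E.
MST edges: D–F, C–F, C–G, A–G, A–B, A–E; total weight 3+1+2+5+3+7 = 21.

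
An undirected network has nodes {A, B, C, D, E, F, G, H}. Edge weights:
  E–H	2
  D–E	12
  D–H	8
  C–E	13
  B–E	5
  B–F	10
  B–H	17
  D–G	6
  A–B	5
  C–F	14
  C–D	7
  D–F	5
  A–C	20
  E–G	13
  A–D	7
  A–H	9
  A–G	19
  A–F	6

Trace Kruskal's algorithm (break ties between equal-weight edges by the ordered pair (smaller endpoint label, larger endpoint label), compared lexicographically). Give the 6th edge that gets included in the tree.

Kruskal's algorithm — process edges by increasing weight (ties by edge label):
E–H (2): add — endpoints in different components.
A–B (5): add — endpoints in different components.
B–E (5): add — endpoints in different components.
D–F (5): add — endpoints in different components.
A–F (6): add — endpoints in different components.
D–G (6): add — endpoints in different components.
A–D (7): skip — A and D already connected.
C–D (7): add — endpoints in different components.
The 6th edge added is D–G.

D-G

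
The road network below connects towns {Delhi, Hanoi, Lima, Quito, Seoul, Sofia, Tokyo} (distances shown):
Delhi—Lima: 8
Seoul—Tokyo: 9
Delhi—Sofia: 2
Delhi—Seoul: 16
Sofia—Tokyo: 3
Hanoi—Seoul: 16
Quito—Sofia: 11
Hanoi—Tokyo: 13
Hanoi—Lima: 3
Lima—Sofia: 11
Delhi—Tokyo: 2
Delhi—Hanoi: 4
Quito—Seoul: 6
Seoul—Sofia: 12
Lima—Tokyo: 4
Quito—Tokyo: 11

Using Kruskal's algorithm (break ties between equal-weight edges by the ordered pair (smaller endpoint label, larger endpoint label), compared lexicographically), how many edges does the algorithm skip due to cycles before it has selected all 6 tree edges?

Sort edges by weight, then run Kruskal:
Delhi—Sofia (2): add — endpoints in different components.
Delhi—Tokyo (2): add — endpoints in different components.
Hanoi—Lima (3): add — endpoints in different components.
Sofia—Tokyo (3): skip — Tokyo and Sofia already connected.
Delhi—Hanoi (4): add — endpoints in different components.
Lima—Tokyo (4): skip — Tokyo and Lima already connected.
Quito—Seoul (6): add — endpoints in different components.
Delhi—Lima (8): skip — Delhi and Lima already connected.
Seoul—Tokyo (9): add — endpoints in different components.
Edges rejected before the tree was complete: 3.

3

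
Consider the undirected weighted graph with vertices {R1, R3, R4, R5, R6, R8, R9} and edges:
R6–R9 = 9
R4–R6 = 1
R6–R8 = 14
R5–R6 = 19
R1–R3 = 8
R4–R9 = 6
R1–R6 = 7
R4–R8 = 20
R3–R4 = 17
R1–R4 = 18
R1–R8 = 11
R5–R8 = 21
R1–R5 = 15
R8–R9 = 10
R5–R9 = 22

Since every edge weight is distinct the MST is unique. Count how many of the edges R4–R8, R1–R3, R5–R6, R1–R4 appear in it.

Kruskal: consider edges lightest-first.
R4–R6 (1): add. Components now {R4,R6} {R1} {R9} {R3} {R5} {R8}
R4–R9 (6): add. Components now {R4,R6,R9} {R1} {R3} {R5} {R8}
R1–R6 (7): add. Components now {R1,R4,R6,R9} {R3} {R5} {R8}
R1–R3 (8): add. Components now {R1,R3,R4,R6,R9} {R5} {R8}
R6–R9 (9): skip — R9 and R6 already connected.
R8–R9 (10): add. Components now {R1,R3,R4,R6,R8,R9} {R5}
R1–R8 (11): skip — R1 and R8 already connected.
R6–R8 (14): skip — R6 and R8 already connected.
R1–R5 (15): add. Components now {R1,R3,R4,R5,R6,R8,R9}
MST edge set: {R4–R6, R4–R9, R1–R6, R1–R3, R8–R9, R1–R5}.
Of the listed edges, {R1–R3} are in the MST → 1.

1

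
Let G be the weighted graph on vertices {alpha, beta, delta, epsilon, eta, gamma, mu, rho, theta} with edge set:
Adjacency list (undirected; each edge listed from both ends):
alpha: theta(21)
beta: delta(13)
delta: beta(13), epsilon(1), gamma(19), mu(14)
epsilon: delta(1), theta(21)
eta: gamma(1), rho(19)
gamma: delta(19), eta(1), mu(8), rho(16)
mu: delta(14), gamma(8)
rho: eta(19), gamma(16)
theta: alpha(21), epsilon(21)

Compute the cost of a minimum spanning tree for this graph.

Kruskal: consider edges lightest-first.
delta—epsilon (1): add — endpoints in different components.
eta—gamma (1): add — endpoints in different components.
gamma—mu (8): add — endpoints in different components.
beta—delta (13): add — endpoints in different components.
delta—mu (14): add — endpoints in different components.
gamma—rho (16): add — endpoints in different components.
delta—gamma (19): skip — delta and gamma already connected.
eta—rho (19): skip — eta and rho already connected.
alpha—theta (21): add — endpoints in different components.
epsilon—theta (21): add — endpoints in different components.
MST edges: delta—epsilon, eta—gamma, gamma—mu, beta—delta, delta—mu, gamma—rho, alpha—theta, epsilon—theta; total weight 1+1+8+13+14+16+21+21 = 95.

95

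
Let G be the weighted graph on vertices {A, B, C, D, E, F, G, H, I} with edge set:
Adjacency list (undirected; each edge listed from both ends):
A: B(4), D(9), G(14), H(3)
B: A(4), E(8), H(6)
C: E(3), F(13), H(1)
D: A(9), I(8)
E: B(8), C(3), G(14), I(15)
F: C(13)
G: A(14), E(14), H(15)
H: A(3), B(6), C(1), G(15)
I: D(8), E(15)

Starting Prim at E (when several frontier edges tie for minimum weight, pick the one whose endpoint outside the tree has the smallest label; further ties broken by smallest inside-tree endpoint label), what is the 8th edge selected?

Prim's algorithm from E:
Step 1: cheapest edge leaving the tree is C E (3); add C.
Step 2: cheapest edge leaving the tree is C H (1); add H.
Step 3: cheapest edge leaving the tree is A H (3); add A.
Step 4: cheapest edge leaving the tree is A B (4); add B.
Step 5: cheapest edge leaving the tree is A D (9); add D.
Step 6: cheapest edge leaving the tree is D I (8); add I.
Step 7: cheapest edge leaving the tree is C F (13); add F.
Step 8: cheapest edge leaving the tree is A G (14); add G.
The 8th edge added is A G.

A-G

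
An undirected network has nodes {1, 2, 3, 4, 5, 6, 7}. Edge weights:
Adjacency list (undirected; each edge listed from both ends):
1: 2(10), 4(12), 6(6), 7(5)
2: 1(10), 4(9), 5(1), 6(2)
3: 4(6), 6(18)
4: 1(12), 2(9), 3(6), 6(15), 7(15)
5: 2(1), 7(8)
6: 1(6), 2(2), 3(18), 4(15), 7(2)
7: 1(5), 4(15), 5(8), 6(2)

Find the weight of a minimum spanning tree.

Grow the tree from 5 using Prim:
Step 1: cheapest edge leaving the tree is 2–5 (1); add 2.
Step 2: cheapest edge leaving the tree is 2–6 (2); add 6.
Step 3: cheapest edge leaving the tree is 6–7 (2); add 7.
Step 4: cheapest edge leaving the tree is 1–7 (5); add 1.
Step 5: cheapest edge leaving the tree is 2–4 (9); add 4.
Step 6: cheapest edge leaving the tree is 3–4 (6); add 3.
MST edges: 2–5, 2–6, 6–7, 1–7, 2–4, 3–4; total weight 1+2+2+5+9+6 = 25.

25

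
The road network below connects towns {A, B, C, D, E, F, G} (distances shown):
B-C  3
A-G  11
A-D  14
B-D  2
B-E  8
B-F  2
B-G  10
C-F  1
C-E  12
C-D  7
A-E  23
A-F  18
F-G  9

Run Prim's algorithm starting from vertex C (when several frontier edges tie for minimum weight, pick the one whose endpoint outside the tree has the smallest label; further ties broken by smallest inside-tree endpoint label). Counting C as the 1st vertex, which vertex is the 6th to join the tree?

Prim, starting at C.
Step 1: cheapest edge leaving the tree is C-F (1); add F.
Step 2: cheapest edge leaving the tree is B-F (2); add B.
Step 3: cheapest edge leaving the tree is B-D (2); add D.
Step 4: cheapest edge leaving the tree is B-E (8); add E.
Step 5: cheapest edge leaving the tree is F-G (9); add G.
Step 6: cheapest edge leaving the tree is A-G (11); add A.
Vertex order: C, F, B, D, E, G, A. The 6th vertex is G.

G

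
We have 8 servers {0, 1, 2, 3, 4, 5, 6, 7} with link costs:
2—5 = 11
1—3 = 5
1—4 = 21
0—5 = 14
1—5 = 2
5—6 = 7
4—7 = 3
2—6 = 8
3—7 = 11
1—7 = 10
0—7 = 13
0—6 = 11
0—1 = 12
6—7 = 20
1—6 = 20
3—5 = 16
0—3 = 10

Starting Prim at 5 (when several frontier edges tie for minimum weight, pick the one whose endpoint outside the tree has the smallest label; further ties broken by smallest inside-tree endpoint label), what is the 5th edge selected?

Grow the tree from 5 using Prim:
Step 1: cheapest edge leaving the tree is 1—5 (2); add 1.
Step 2: cheapest edge leaving the tree is 1—3 (5); add 3.
Step 3: cheapest edge leaving the tree is 5—6 (7); add 6.
Step 4: cheapest edge leaving the tree is 2—6 (8); add 2.
Step 5: cheapest edge leaving the tree is 0—3 (10); add 0.
Step 6: cheapest edge leaving the tree is 1—7 (10); add 7.
Step 7: cheapest edge leaving the tree is 4—7 (3); add 4.
The 5th edge added is 0—3.

0-3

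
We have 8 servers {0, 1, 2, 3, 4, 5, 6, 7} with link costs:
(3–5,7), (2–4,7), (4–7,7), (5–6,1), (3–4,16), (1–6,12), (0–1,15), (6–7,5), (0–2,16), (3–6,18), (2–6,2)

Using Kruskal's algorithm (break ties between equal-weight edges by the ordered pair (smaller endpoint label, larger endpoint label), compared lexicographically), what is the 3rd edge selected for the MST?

Sort edges by weight, then run Kruskal:
5–6 (1): add — endpoints in different components.
2–6 (2): add — endpoints in different components.
6–7 (5): add — endpoints in different components.
2–4 (7): add — endpoints in different components.
3–5 (7): add — endpoints in different components.
4–7 (7): skip — 4 and 7 already connected.
1–6 (12): add — endpoints in different components.
0–1 (15): add — endpoints in different components.
The 3rd edge added is 6–7.

6-7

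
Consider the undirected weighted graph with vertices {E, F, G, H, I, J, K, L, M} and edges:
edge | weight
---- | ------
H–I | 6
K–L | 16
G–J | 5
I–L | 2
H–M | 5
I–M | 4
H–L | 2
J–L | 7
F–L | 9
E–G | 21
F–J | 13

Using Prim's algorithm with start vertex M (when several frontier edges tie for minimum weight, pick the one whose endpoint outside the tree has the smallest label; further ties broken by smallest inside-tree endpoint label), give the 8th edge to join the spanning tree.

Prim's algorithm from M:
Step 1: cheapest edge leaving the tree is I–M (4); add I.
Step 2: cheapest edge leaving the tree is I–L (2); add L.
Step 3: cheapest edge leaving the tree is H–L (2); add H.
Step 4: cheapest edge leaving the tree is J–L (7); add J.
Step 5: cheapest edge leaving the tree is G–J (5); add G.
Step 6: cheapest edge leaving the tree is F–L (9); add F.
Step 7: cheapest edge leaving the tree is K–L (16); add K.
Step 8: cheapest edge leaving the tree is E–G (21); add E.
The 8th edge added is E–G.

E-G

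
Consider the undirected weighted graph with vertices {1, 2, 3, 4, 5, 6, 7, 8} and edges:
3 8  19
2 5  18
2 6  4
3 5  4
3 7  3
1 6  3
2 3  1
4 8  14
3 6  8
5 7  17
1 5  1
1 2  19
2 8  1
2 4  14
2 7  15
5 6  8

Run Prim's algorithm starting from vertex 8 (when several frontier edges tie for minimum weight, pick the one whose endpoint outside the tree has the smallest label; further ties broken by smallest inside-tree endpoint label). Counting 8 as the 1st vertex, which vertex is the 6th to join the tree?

1

Prim, starting at 8.
Step 1: cheapest edge leaving the tree is 2 8 (1); add 2.
Step 2: cheapest edge leaving the tree is 2 3 (1); add 3.
Step 3: cheapest edge leaving the tree is 3 7 (3); add 7.
Step 4: cheapest edge leaving the tree is 3 5 (4); add 5.
Step 5: cheapest edge leaving the tree is 1 5 (1); add 1.
Step 6: cheapest edge leaving the tree is 1 6 (3); add 6.
Step 7: cheapest edge leaving the tree is 2 4 (14); add 4.
Vertex order: 8, 2, 3, 7, 5, 1, 6, 4. The 6th vertex is 1.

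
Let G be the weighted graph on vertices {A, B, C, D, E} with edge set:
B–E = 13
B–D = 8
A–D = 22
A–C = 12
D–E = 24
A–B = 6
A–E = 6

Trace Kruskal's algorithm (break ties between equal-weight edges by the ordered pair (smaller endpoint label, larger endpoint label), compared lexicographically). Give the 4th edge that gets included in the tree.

A-C

Sort edges by weight, then run Kruskal:
A–B (6): add. Components now {A,B} {C} {D} {E}
A–E (6): add. Components now {A,B,E} {C} {D}
B–D (8): add. Components now {A,B,D,E} {C}
A–C (12): add. Components now {A,B,C,D,E}
The 4th edge added is A–C.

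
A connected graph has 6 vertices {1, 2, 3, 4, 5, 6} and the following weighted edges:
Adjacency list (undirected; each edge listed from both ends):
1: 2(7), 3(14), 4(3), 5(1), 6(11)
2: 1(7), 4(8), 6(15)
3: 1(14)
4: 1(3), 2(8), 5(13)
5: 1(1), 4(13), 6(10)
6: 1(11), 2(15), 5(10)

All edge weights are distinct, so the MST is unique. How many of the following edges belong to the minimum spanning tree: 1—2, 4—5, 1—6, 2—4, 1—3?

2

Kruskal: consider edges lightest-first.
1—5 (1): add. Components now {1,5} {2} {3} {4} {6}
1—4 (3): add. Components now {1,4,5} {2} {3} {6}
1—2 (7): add. Components now {1,2,4,5} {3} {6}
2—4 (8): skip — 2 and 4 already connected.
5—6 (10): add. Components now {1,2,4,5,6} {3}
1—6 (11): skip — 1 and 6 already connected.
4—5 (13): skip — 4 and 5 already connected.
1—3 (14): add. Components now {1,2,3,4,5,6}
MST edge set: {1—5, 1—4, 1—2, 5—6, 1—3}.
Of the listed edges, {1—2, 1—3} are in the MST → 2.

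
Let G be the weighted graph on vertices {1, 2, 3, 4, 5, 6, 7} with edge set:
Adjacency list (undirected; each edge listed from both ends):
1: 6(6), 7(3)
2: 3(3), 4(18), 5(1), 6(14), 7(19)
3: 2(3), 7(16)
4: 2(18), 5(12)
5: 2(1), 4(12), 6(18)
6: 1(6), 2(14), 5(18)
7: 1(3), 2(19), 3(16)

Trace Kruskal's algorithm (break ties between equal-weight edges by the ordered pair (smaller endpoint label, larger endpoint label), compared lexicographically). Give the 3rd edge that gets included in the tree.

Kruskal's algorithm — process edges by increasing weight (ties by edge label):
2–5 (1): add — endpoints in different components.
1–7 (3): add — endpoints in different components.
2–3 (3): add — endpoints in different components.
1–6 (6): add — endpoints in different components.
4–5 (12): add — endpoints in different components.
2–6 (14): add — endpoints in different components.
The 3rd edge added is 2–3.

2-3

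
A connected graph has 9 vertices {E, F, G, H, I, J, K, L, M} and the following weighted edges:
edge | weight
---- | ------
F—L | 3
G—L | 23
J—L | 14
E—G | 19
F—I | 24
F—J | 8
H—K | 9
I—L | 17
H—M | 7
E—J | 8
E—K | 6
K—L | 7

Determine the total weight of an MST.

76

Prim, starting at H.
Step 1: frontier [H—M 7, H—K 9] → take H—M (7); add M.
Step 2: frontier [H—K 9] → take H—K (9); add K.
Step 3: frontier [E—K 6, K—L 7] → take E—K (6); add E.
Step 4: frontier [E—J 8, E—G 19, K—L 7] → take K—L (7); add L.
Step 5: frontier [E—J 8, E—G 19, F—L 3, J—L 14, I—L 17, G—L 23] → take F—L (3); add F.
Step 6: frontier [E—J 8, E—G 19, F—J 8, F—I 24, J—L 14, I—L 17, G—L 23] → take E—J (8); add J.
Step 7: frontier [E—G 19, F—I 24, I—L 17, G—L 23] → take I—L (17); add I.
Step 8: frontier [E—G 19, G—L 23] → take E—G (19); add G.
MST edges: H—M, H—K, E—K, K—L, F—L, E—J, I—L, E—G; total weight 7+9+6+7+3+8+17+19 = 76.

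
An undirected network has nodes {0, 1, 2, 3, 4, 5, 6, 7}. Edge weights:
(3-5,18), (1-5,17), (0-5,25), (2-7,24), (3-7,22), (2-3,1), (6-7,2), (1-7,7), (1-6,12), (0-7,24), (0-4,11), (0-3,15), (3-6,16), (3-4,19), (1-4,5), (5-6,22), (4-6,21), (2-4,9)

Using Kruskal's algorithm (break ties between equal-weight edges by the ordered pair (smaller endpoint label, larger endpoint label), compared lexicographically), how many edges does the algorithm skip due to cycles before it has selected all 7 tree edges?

Kruskal: consider edges lightest-first.
2-3 (1): add — endpoints in different components.
6-7 (2): add — endpoints in different components.
1-4 (5): add — endpoints in different components.
1-7 (7): add — endpoints in different components.
2-4 (9): add — endpoints in different components.
0-4 (11): add — endpoints in different components.
1-6 (12): skip — 1 and 6 already connected.
0-3 (15): skip — 0 and 3 already connected.
3-6 (16): skip — 3 and 6 already connected.
1-5 (17): add — endpoints in different components.
Edges rejected before the tree was complete: 3.

3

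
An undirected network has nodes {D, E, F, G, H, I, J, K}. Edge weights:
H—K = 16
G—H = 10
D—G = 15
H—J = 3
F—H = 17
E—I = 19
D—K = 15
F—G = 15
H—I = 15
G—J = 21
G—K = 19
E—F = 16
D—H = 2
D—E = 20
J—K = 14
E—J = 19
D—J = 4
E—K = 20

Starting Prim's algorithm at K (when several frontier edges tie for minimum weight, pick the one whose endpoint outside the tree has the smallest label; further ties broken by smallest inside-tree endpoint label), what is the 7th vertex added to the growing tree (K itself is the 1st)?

Grow the tree from K using Prim:
Step 1: cheapest edge leaving the tree is J—K (14); add J.
Step 2: cheapest edge leaving the tree is H—J (3); add H.
Step 3: cheapest edge leaving the tree is D—H (2); add D.
Step 4: cheapest edge leaving the tree is G—H (10); add G.
Step 5: cheapest edge leaving the tree is F—G (15); add F.
Step 6: cheapest edge leaving the tree is H—I (15); add I.
Step 7: cheapest edge leaving the tree is E—F (16); add E.
Vertex order: K, J, H, D, G, F, I, E. The 7th vertex is I.

I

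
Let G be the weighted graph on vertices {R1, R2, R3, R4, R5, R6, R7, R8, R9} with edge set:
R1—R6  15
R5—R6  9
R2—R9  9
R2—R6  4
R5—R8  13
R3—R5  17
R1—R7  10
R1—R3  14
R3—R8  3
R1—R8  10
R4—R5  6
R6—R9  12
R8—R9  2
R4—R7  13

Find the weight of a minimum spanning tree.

Prim, starting at R5.
Step 1: frontier [R4—R5 6, R5—R6 9, R5—R8 13, R3—R5 17] → take R4—R5 (6); add R4.
Step 2: frontier [R4—R7 13, R5—R6 9, R5—R8 13, R3—R5 17] → take R5—R6 (9); add R6.
Step 3: frontier [R4—R7 13, R5—R8 13, R3—R5 17, R2—R6 4, R6—R9 12, R1—R6 15] → take R2—R6 (4); add R2.
Step 4: frontier [R2—R9 9, R4—R7 13, R5—R8 13, R3—R5 17, R6—R9 12, R1—R6 15] → take R2—R9 (9); add R9.
Step 5: frontier [R4—R7 13, R5—R8 13, R3—R5 17, R1—R6 15, R8—R9 2] → take R8—R9 (2); add R8.
Step 6: frontier [R4—R7 13, R3—R5 17, R1—R6 15, R3—R8 3, R1—R8 10] → take R3—R8 (3); add R3.
Step 7: frontier [R1—R3 14, R4—R7 13, R1—R6 15, R1—R8 10] → take R1—R8 (10); add R1.
Step 8: frontier [R1—R7 10, R4—R7 13] → take R1—R7 (10); add R7.
MST edges: R4—R5, R5—R6, R2—R6, R2—R9, R8—R9, R3—R8, R1—R8, R1—R7; total weight 6+9+4+9+2+3+10+10 = 53.

53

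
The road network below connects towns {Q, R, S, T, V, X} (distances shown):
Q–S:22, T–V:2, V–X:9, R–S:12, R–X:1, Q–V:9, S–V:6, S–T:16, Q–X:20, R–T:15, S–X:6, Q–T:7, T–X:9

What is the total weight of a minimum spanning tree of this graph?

22

Sort edges by weight, then run Kruskal:
R–X (1): add — endpoints in different components.
T–V (2): add — endpoints in different components.
S–V (6): add — endpoints in different components.
S–X (6): add — endpoints in different components.
Q–T (7): add — endpoints in different components.
MST edges: R–X, T–V, S–V, S–X, Q–T; total weight 1+2+6+6+7 = 22.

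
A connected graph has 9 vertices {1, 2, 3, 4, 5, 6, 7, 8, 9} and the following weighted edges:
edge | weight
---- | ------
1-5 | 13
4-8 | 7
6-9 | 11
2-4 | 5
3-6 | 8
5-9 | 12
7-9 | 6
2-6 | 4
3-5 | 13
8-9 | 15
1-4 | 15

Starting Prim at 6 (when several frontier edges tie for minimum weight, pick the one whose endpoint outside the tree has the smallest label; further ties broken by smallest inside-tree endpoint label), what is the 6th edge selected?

7-9

Prim's algorithm from 6:
Step 1: cheapest edge leaving the tree is 2-6 (4); add 2.
Step 2: cheapest edge leaving the tree is 2-4 (5); add 4.
Step 3: cheapest edge leaving the tree is 4-8 (7); add 8.
Step 4: cheapest edge leaving the tree is 3-6 (8); add 3.
Step 5: cheapest edge leaving the tree is 6-9 (11); add 9.
Step 6: cheapest edge leaving the tree is 7-9 (6); add 7.
Step 7: cheapest edge leaving the tree is 5-9 (12); add 5.
Step 8: cheapest edge leaving the tree is 1-5 (13); add 1.
The 6th edge added is 7-9.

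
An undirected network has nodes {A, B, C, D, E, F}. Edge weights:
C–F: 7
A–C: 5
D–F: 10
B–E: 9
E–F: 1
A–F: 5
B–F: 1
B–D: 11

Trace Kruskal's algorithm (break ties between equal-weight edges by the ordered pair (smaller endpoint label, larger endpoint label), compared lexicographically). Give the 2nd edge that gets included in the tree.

E-F

Sort edges by weight, then run Kruskal:
B–F (1): add. Components now {A} {B,F} {C} {D} {E}
E–F (1): add. Components now {A} {B,E,F} {C} {D}
A–C (5): add. Components now {A,C} {B,E,F} {D}
A–F (5): add. Components now {A,B,C,E,F} {D}
C–F (7): skip — C and F already connected.
B–E (9): skip — B and E already connected.
D–F (10): add. Components now {A,B,C,D,E,F}
The 2nd edge added is E–F.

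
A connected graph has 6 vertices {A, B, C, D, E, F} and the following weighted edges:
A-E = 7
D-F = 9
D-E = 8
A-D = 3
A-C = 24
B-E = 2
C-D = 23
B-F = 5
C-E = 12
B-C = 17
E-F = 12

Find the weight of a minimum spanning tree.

Sort edges by weight, then run Kruskal:
B-E (2): add — endpoints in different components.
A-D (3): add — endpoints in different components.
B-F (5): add — endpoints in different components.
A-E (7): add — endpoints in different components.
D-E (8): skip — D and E already connected.
D-F (9): skip — D and F already connected.
C-E (12): add — endpoints in different components.
MST edges: B-E, A-D, B-F, A-E, C-E; total weight 2+3+5+7+12 = 29.

29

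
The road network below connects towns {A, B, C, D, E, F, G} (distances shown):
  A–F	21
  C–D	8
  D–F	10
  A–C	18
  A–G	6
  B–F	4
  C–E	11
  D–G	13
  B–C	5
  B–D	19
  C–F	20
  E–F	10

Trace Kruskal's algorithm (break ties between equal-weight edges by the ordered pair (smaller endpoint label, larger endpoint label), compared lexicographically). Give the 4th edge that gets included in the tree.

Kruskal's algorithm — process edges by increasing weight (ties by edge label):
B–F (4): add — endpoints in different components.
B–C (5): add — endpoints in different components.
A–G (6): add — endpoints in different components.
C–D (8): add — endpoints in different components.
D–F (10): skip — D and F already connected.
E–F (10): add — endpoints in different components.
C–E (11): skip — C and E already connected.
D–G (13): add — endpoints in different components.
The 4th edge added is C–D.

C-D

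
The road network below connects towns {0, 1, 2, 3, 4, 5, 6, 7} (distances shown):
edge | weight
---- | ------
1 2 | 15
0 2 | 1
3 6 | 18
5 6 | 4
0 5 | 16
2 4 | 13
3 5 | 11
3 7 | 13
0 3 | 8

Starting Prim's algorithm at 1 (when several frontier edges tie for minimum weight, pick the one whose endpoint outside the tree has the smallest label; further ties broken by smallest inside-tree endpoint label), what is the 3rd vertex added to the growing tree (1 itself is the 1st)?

0

Grow the tree from 1 using Prim:
Step 1: frontier [1 2 15] → take 1 2 (15); add 2.
Step 2: frontier [0 2 1, 2 4 13] → take 0 2 (1); add 0.
Step 3: frontier [0 3 8, 0 5 16, 2 4 13] → take 0 3 (8); add 3.
Step 4: frontier [0 5 16, 2 4 13, 3 5 11, 3 7 13, 3 6 18] → take 3 5 (11); add 5.
Step 5: frontier [2 4 13, 3 7 13, 3 6 18, 5 6 4] → take 5 6 (4); add 6.
Step 6: frontier [2 4 13, 3 7 13] → take 2 4 (13); add 4.
Step 7: frontier [3 7 13] → take 3 7 (13); add 7.
Vertex order: 1, 2, 0, 3, 5, 6, 4, 7. The 3rd vertex is 0.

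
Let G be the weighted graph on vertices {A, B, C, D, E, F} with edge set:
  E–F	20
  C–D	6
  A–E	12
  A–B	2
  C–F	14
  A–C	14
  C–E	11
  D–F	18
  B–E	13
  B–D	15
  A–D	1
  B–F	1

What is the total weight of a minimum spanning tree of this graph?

21

Prim, starting at C.
Step 1: cheapest edge leaving the tree is C–D (6); add D.
Step 2: cheapest edge leaving the tree is A–D (1); add A.
Step 3: cheapest edge leaving the tree is A–B (2); add B.
Step 4: cheapest edge leaving the tree is B–F (1); add F.
Step 5: cheapest edge leaving the tree is C–E (11); add E.
MST edges: C–D, A–D, A–B, B–F, C–E; total weight 6+1+2+1+11 = 21.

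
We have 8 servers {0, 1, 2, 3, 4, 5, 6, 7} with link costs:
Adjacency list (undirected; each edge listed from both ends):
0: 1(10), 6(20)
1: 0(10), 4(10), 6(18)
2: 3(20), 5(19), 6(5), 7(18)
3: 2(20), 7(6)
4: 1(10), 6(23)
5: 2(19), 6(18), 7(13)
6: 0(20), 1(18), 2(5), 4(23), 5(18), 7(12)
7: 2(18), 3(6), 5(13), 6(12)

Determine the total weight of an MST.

Kruskal: consider edges lightest-first.
2–6 (5): add — endpoints in different components.
3–7 (6): add — endpoints in different components.
0–1 (10): add — endpoints in different components.
1–4 (10): add — endpoints in different components.
6–7 (12): add — endpoints in different components.
5–7 (13): add — endpoints in different components.
1–6 (18): add — endpoints in different components.
MST edges: 2–6, 3–7, 0–1, 1–4, 6–7, 5–7, 1–6; total weight 5+6+10+10+12+13+18 = 74.

74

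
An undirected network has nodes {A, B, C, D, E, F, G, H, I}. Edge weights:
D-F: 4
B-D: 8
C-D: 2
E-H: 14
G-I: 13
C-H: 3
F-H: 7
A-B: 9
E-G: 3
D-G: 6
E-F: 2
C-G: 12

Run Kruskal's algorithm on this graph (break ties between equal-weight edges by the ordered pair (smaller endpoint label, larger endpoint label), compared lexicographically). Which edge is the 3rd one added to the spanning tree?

C-H

Kruskal's algorithm — process edges by increasing weight (ties by edge label):
C-D (2): add — endpoints in different components.
E-F (2): add — endpoints in different components.
C-H (3): add — endpoints in different components.
E-G (3): add — endpoints in different components.
D-F (4): add — endpoints in different components.
D-G (6): skip — D and G already connected.
F-H (7): skip — F and H already connected.
B-D (8): add — endpoints in different components.
A-B (9): add — endpoints in different components.
C-G (12): skip — C and G already connected.
G-I (13): add — endpoints in different components.
The 3rd edge added is C-H.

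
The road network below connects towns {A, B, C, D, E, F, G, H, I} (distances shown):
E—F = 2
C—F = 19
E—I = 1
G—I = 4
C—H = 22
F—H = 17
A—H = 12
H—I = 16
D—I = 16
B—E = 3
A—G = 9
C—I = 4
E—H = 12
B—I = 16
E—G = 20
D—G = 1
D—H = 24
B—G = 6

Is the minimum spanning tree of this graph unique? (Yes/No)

Kruskal's algorithm — process edges by increasing weight (ties by edge label):
D—G (1): add — endpoints in different components.
E—I (1): add — endpoints in different components.
E—F (2): add — endpoints in different components.
B—E (3): add — endpoints in different components.
C—I (4): add — endpoints in different components.
G—I (4): add — endpoints in different components.
B—G (6): skip — B and G already connected.
A—G (9): add — endpoints in different components.
A—H (12): add — endpoints in different components.
Non-tree edge E—H has weight 12, equal to the heaviest edge on its tree cycle — swapping gives another MST of the same weight. Not unique.

No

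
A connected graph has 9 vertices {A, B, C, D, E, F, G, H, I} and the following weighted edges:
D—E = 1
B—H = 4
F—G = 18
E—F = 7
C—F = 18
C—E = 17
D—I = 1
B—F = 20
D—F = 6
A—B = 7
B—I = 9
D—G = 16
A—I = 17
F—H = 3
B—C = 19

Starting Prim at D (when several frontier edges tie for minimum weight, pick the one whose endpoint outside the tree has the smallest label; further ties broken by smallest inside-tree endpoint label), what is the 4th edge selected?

F-H

Prim's algorithm from D:
Step 1: cheapest edge leaving the tree is D—E (1); add E.
Step 2: cheapest edge leaving the tree is D—I (1); add I.
Step 3: cheapest edge leaving the tree is D—F (6); add F.
Step 4: cheapest edge leaving the tree is F—H (3); add H.
Step 5: cheapest edge leaving the tree is B—H (4); add B.
Step 6: cheapest edge leaving the tree is A—B (7); add A.
Step 7: cheapest edge leaving the tree is D—G (16); add G.
Step 8: cheapest edge leaving the tree is C—E (17); add C.
The 4th edge added is F—H.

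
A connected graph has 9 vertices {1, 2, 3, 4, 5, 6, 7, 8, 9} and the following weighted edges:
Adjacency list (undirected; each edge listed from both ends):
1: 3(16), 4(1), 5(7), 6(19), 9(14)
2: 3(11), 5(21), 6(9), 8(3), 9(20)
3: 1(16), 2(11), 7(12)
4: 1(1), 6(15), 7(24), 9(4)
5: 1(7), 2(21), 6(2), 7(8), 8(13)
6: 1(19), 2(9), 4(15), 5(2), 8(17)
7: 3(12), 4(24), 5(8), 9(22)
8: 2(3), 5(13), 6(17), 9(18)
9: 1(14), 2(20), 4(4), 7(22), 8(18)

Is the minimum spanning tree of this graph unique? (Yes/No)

Kruskal's algorithm — process edges by increasing weight (ties by edge label):
1-4 (1): add — endpoints in different components.
5-6 (2): add — endpoints in different components.
2-8 (3): add — endpoints in different components.
4-9 (4): add — endpoints in different components.
1-5 (7): add — endpoints in different components.
5-7 (8): add — endpoints in different components.
2-6 (9): add — endpoints in different components.
2-3 (11): add — endpoints in different components.
Every non-tree edge has weight strictly greater than the heaviest edge on the tree path between its endpoints, so the MST is unique.

Yes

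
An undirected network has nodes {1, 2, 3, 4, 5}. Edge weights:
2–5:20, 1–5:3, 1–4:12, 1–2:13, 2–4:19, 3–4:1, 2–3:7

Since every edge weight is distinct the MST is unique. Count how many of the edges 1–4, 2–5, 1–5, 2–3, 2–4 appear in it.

Sort edges by weight, then run Kruskal:
3–4 (1): add — endpoints in different components.
1–5 (3): add — endpoints in different components.
2–3 (7): add — endpoints in different components.
1–4 (12): add — endpoints in different components.
MST edge set: {3–4, 1–5, 2–3, 1–4}.
Of the listed edges, {1–4, 1–5, 2–3} are in the MST → 3.

3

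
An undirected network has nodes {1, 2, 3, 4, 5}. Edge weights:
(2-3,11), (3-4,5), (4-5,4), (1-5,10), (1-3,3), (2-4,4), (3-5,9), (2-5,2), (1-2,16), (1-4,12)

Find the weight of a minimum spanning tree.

14

Prim, starting at 2.
Step 1: cheapest edge leaving the tree is 2-5 (2); add 5.
Step 2: cheapest edge leaving the tree is 2-4 (4); add 4.
Step 3: cheapest edge leaving the tree is 3-4 (5); add 3.
Step 4: cheapest edge leaving the tree is 1-3 (3); add 1.
MST edges: 2-5, 2-4, 3-4, 1-3; total weight 2+4+5+3 = 14.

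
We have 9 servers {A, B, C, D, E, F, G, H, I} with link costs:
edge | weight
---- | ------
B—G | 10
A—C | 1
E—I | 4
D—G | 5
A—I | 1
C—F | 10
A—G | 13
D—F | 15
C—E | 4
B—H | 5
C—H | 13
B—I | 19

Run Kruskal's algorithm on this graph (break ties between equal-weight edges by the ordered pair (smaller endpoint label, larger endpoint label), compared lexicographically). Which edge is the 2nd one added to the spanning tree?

Kruskal's algorithm — process edges by increasing weight (ties by edge label):
A—C (1): add — endpoints in different components.
A—I (1): add — endpoints in different components.
C—E (4): add — endpoints in different components.
E—I (4): skip — E and I already connected.
B—H (5): add — endpoints in different components.
D—G (5): add — endpoints in different components.
B—G (10): add — endpoints in different components.
C—F (10): add — endpoints in different components.
A—G (13): add — endpoints in different components.
The 2nd edge added is A—I.

A-I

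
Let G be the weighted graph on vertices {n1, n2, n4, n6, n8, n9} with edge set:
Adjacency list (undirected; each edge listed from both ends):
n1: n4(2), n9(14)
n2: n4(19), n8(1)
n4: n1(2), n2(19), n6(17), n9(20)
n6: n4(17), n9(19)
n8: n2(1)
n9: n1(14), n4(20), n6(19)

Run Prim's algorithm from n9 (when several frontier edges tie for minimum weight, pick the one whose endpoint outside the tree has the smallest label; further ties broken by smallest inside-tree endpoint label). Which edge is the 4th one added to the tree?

Prim, starting at n9.
Step 1: cheapest edge leaving the tree is n1 n9 (14); add n1.
Step 2: cheapest edge leaving the tree is n1 n4 (2); add n4.
Step 3: cheapest edge leaving the tree is n4 n6 (17); add n6.
Step 4: cheapest edge leaving the tree is n2 n4 (19); add n2.
Step 5: cheapest edge leaving the tree is n2 n8 (1); add n8.
The 4th edge added is n2 n4.

n2-n4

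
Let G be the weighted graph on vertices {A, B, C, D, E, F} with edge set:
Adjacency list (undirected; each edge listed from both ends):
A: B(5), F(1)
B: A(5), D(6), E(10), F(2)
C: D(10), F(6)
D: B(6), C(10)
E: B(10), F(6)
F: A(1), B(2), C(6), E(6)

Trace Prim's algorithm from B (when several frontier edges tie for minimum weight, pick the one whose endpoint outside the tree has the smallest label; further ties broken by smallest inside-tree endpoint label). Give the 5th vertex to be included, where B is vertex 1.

D

Prim's algorithm from B:
Step 1: cheapest edge leaving the tree is B F (2); add F.
Step 2: cheapest edge leaving the tree is A F (1); add A.
Step 3: cheapest edge leaving the tree is C F (6); add C.
Step 4: cheapest edge leaving the tree is B D (6); add D.
Step 5: cheapest edge leaving the tree is E F (6); add E.
Vertex order: B, F, A, C, D, E. The 5th vertex is D.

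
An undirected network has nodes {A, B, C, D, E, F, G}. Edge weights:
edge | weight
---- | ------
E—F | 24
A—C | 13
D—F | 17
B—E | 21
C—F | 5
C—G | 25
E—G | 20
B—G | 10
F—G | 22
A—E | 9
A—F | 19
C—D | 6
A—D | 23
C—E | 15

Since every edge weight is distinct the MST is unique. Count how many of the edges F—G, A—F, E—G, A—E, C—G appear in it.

2

Sort edges by weight, then run Kruskal:
C—F (5): add. Components now {A} {B} {C,F} {D} {E} {G}
C—D (6): add. Components now {A} {B} {C,D,F} {E} {G}
A—E (9): add. Components now {A,E} {B} {C,D,F} {G}
B—G (10): add. Components now {A,E} {B,G} {C,D,F}
A—C (13): add. Components now {A,C,D,E,F} {B,G}
C—E (15): skip — C and E already connected.
D—F (17): skip — D and F already connected.
A—F (19): skip — A and F already connected.
E—G (20): add. Components now {A,B,C,D,E,F,G}
MST edge set: {C—F, C—D, A—E, B—G, A—C, E—G}.
Of the listed edges, {E—G, A—E} are in the MST → 2.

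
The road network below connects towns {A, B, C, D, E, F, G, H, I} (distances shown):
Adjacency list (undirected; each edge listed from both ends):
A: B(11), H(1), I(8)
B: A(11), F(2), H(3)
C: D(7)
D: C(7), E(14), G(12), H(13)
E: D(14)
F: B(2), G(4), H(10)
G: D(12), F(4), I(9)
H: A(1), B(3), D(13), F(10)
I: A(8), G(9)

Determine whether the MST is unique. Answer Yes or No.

Kruskal's algorithm — process edges by increasing weight (ties by edge label):
A—H (1): add — endpoints in different components.
B—F (2): add — endpoints in different components.
B—H (3): add — endpoints in different components.
F—G (4): add — endpoints in different components.
C—D (7): add — endpoints in different components.
A—I (8): add — endpoints in different components.
G—I (9): skip — G and I already connected.
F—H (10): skip — F and H already connected.
A—B (11): skip — A and B already connected.
D—G (12): add — endpoints in different components.
D—H (13): skip — D and H already connected.
D—E (14): add — endpoints in different components.
Every non-tree edge has weight strictly greater than the heaviest edge on the tree path between its endpoints, so the MST is unique.

Yes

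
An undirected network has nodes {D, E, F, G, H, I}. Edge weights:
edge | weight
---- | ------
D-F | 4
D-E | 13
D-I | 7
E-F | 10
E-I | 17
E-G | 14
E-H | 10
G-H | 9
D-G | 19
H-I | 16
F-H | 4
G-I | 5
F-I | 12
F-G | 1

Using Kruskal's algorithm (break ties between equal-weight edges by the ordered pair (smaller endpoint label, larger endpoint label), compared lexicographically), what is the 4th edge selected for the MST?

G-I

Kruskal's algorithm — process edges by increasing weight (ties by edge label):
F-G (1): add. Components now {D} {E} {F,G} {H} {I}
D-F (4): add. Components now {D,F,G} {E} {H} {I}
F-H (4): add. Components now {D,F,G,H} {E} {I}
G-I (5): add. Components now {D,F,G,H,I} {E}
D-I (7): skip — D and I already connected.
G-H (9): skip — G and H already connected.
E-F (10): add. Components now {D,E,F,G,H,I}
The 4th edge added is G-I.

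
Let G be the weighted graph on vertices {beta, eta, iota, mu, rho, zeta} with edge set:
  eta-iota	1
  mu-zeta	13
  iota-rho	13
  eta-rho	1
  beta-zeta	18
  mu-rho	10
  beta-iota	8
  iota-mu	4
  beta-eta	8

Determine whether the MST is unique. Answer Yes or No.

Sort edges by weight, then run Kruskal:
eta-iota (1): add — endpoints in different components.
eta-rho (1): add — endpoints in different components.
iota-mu (4): add — endpoints in different components.
beta-eta (8): add — endpoints in different components.
beta-iota (8): skip — beta and iota already connected.
mu-rho (10): skip — rho and mu already connected.
iota-rho (13): skip — rho and iota already connected.
mu-zeta (13): add — endpoints in different components.
Non-tree edge beta-iota has weight 8, equal to the heaviest edge on its tree cycle — swapping gives another MST of the same weight. Not unique.

No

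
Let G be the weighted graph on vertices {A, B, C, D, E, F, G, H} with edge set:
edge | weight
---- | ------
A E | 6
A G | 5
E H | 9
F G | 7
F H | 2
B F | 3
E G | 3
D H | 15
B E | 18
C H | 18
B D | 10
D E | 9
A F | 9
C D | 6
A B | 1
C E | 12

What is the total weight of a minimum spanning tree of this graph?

29

Kruskal: consider edges lightest-first.
A B (1): add — endpoints in different components.
F H (2): add — endpoints in different components.
B F (3): add — endpoints in different components.
E G (3): add — endpoints in different components.
A G (5): add — endpoints in different components.
A E (6): skip — A and E already connected.
C D (6): add — endpoints in different components.
F G (7): skip — F and G already connected.
A F (9): skip — A and F already connected.
D E (9): add — endpoints in different components.
MST edges: A B, F H, B F, E G, A G, C D, D E; total weight 1+2+3+3+5+6+9 = 29.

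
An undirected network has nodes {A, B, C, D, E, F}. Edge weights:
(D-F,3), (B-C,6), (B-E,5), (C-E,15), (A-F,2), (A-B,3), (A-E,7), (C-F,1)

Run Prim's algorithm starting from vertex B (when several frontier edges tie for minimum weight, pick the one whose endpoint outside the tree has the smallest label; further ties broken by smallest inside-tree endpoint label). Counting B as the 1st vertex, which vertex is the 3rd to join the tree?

Grow the tree from B using Prim:
Step 1: frontier [A-B 3, B-E 5, B-C 6] → take A-B (3); add A.
Step 2: frontier [A-F 2, A-E 7, B-E 5, B-C 6] → take A-F (2); add F.
Step 3: frontier [A-E 7, B-E 5, B-C 6, C-F 1, D-F 3] → take C-F (1); add C.
Step 4: frontier [A-E 7, B-E 5, C-E 15, D-F 3] → take D-F (3); add D.
Step 5: frontier [A-E 7, B-E 5, C-E 15] → take B-E (5); add E.
Vertex order: B, A, F, C, D, E. The 3rd vertex is F.

F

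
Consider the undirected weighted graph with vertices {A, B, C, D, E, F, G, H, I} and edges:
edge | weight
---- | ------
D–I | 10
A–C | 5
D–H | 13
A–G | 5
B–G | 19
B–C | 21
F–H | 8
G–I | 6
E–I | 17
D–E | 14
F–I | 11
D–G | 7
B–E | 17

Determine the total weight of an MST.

Kruskal: consider edges lightest-first.
A–C (5): add — endpoints in different components.
A–G (5): add — endpoints in different components.
G–I (6): add — endpoints in different components.
D–G (7): add — endpoints in different components.
F–H (8): add — endpoints in different components.
D–I (10): skip — D and I already connected.
F–I (11): add — endpoints in different components.
D–H (13): skip — D and H already connected.
D–E (14): add — endpoints in different components.
B–E (17): add — endpoints in different components.
MST edges: A–C, A–G, G–I, D–G, F–H, F–I, D–E, B–E; total weight 5+5+6+7+8+11+14+17 = 73.

73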